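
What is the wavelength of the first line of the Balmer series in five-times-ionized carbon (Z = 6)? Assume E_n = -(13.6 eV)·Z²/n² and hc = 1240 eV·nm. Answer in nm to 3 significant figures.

The Balmer series terminates on n_f = 2; the first line has n_i = 2+1 = 3.
ΔE = 489.6 × (1/2² − 1/3²) = 68.00 eV.
λ = 1240 / 68.00 = 18.2 nm.

18.2 nm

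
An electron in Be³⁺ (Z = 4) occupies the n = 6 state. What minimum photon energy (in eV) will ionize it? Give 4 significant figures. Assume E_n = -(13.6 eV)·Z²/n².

E_n = −13.6 Z²/n² = −217.6/n² eV for Z = 4.
E_6 = −217.6/36 = −6.044 eV, so ionization (to E = 0) requires 6.044 eV.

6.044 eV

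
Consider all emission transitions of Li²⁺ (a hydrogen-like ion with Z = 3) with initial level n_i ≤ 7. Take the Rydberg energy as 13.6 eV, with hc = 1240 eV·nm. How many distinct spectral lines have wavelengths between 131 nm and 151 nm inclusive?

1

Enumerate all n_i → n_f pairs with 1 ≤ n_f < n_i ≤ 7 and compute λ = 1240 / [13.6·9·(1/n_f² − 1/n_i²)].
Lines falling in [131, 151] nm: 5→3 (142.5 nm).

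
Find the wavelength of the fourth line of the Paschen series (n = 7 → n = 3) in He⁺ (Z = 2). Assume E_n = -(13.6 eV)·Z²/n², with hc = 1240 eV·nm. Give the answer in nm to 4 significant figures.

251.3 nm

The Paschen series terminates on n_f = 3; the fourth line has n_i = 3+4 = 7.
ΔE = 54.40 × (1/3² − 1/7²) = 4.934 eV.
λ = 1240 / 4.934 = 251.3 nm.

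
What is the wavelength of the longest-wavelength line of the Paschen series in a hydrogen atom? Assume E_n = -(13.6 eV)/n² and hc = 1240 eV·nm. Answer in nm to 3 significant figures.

The Paschen series terminates on n_f = 3; the first line has n_i = 3+1 = 4.
ΔE = 13.60 × (1/3² − 1/4²) = 0.6611 eV.
λ = 1240 / 0.6611 = 1880 nm.

1880 nm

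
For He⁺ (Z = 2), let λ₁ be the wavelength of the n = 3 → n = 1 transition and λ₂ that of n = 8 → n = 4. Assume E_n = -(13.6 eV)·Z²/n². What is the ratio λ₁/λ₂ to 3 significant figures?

λ ∝ 1/ΔE ∝ 1/(1/n_f² − 1/n_i²), and the Z² and hc factors cancel in the ratio.
λ₁/λ₂ = (1/4² − 1/8²)/(1/1² − 1/3²) = 0.04688/0.8889 = 0.0527.

0.0527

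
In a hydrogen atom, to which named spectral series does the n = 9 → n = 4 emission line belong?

The series is set by the lower level: n_f = 4 is the Brackett series.

Brackett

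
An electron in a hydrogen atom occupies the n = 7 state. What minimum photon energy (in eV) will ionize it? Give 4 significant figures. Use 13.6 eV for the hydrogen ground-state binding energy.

E_7 = −13.60/49 = −0.2776 eV, so ionization (to E = 0) requires 0.2776 eV.

0.2776 eV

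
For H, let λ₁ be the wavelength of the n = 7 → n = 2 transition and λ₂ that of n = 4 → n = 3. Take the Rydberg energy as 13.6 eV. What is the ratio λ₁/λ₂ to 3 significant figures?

0.212

λ ∝ 1/ΔE ∝ 1/(1/n_f² − 1/n_i²), and the Z² and hc factors cancel in the ratio.
λ₁/λ₂ = (1/3² − 1/4²)/(1/2² − 1/7²) = 0.04861/0.2296 = 0.212.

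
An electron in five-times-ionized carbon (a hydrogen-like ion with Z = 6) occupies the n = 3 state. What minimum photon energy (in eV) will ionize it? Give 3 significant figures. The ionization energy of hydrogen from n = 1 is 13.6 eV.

54.4 eV

E_n = −13.6 Z²/n² = −489.6/n² eV for Z = 6.
E_3 = −489.6/9 = −54.4 eV, so ionization (to E = 0) requires 54.4 eV.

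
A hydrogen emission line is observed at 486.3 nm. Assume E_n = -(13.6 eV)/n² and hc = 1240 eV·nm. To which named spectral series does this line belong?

ΔE = 1240/486.3 = 2.550 eV.
This matches 13.6 × (1/2² − 1/4²), so n_f = 2: the Balmer series.

Balmer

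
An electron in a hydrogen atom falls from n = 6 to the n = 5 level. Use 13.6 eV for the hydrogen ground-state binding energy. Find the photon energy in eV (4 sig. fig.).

0.1662 eV

E_6 = −13.60/36 = −0.3778 eV and E_5 = −13.60/25 = −0.5440 eV.
The photon energy is |E_6 − E_5| = 0.1662 eV.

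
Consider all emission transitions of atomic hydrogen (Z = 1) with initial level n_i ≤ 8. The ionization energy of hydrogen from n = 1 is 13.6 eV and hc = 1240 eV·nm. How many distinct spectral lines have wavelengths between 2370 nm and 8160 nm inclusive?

Enumerate all n_i → n_f pairs with 1 ≤ n_f < n_i ≤ 8 and compute λ = 1240 / [13.6·1·(1/n_f² − 1/n_i²)].
Lines falling in [2370, 8160] nm: 6→4 (2626 nm), 8→5 (3741 nm), 5→4 (4052 nm), 7→5 (4654 nm), 6→5 (7460 nm), 8→6 (7503 nm).

6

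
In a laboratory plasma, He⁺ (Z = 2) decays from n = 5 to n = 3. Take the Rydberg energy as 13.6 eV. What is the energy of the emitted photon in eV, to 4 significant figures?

The Bohr energies scale as Z², so for Z = 2: E_n = −54.40/n² eV.
E_5 = −54.40/25 = −2.176 eV and E_3 = −54.40/9 = −6.044 eV.
The photon energy is |E_5 − E_3| = 3.868 eV.

3.868 eV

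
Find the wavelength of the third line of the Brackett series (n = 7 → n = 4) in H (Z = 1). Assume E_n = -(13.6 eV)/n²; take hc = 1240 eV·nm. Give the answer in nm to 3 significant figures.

The Brackett series terminates on n_f = 4; the third line has n_i = 4+3 = 7.
ΔE = 13.60 × (1/4² − 1/7²) = 0.5724 eV.
λ = 1240 / 0.5724 = 2170 nm.

2170 nm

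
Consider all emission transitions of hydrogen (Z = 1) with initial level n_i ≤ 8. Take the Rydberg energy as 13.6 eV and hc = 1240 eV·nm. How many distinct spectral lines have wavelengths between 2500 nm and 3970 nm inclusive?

Enumerate all n_i → n_f pairs with 1 ≤ n_f < n_i ≤ 8 and compute λ = 1240 / [13.6·1·(1/n_f² − 1/n_i²)].
Lines falling in [2500, 3970] nm: 6→4 (2626 nm), 8→5 (3741 nm).

2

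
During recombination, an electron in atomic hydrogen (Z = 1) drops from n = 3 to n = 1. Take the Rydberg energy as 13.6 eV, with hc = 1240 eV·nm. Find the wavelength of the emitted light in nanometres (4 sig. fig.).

ΔE = 13.60 × (1/1² − 1/3²) = 13.60 × 0.8889 = 12.09 eV.
λ = hc/ΔE = 1240 / 12.09 = 102.6 nm.
This line belongs to the Lyman series.

102.6 nm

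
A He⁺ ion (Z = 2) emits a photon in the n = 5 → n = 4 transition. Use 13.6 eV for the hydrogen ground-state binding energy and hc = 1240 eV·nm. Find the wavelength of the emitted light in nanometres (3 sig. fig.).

1010 nm

For Z = 2 the level energies scale as Z², so the effective Rydberg energy is 13.6 × 4 = 54.40 eV.
ΔE = 54.40 × (1/4² − 1/5²) = 54.40 × 0.02250 = 1.224 eV.
λ = hc/ΔE = 1240 / 1.224 = 1010 nm.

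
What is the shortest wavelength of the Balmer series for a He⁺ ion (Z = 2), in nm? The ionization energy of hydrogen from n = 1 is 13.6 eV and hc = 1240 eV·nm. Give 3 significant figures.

91.2 nm

The Balmer series has lower level n_f = 2; the series limit corresponds to n_i → ∞.
ΔE_max = 13.6 × 4 / 2² = 13.60 eV.
λ_min = 1240 / 13.60 = 91.2 nm.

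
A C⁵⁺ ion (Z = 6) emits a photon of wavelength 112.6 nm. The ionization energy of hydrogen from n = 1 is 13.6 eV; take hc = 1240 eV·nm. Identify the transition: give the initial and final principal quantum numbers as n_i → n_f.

The photon energy is ΔE = hc/λ = 1240 / 112.6 = 11.01 eV.
With Z = 6, ΔE = 489.6 × (1/n_f² − 1/n_i²), so 1/n_f² − 1/n_i² = 0.02249.
Trying n_f = 4 gives 1/n_i² = 0.04001, i.e. n_i ≈ 5; this pair matches.

n_i = 5, n_f = 4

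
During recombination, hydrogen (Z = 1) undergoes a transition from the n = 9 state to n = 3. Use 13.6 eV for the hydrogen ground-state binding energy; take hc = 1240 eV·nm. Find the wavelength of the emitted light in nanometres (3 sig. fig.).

923 nm

ΔE = 13.60 × (1/3² − 1/9²) = 13.60 × 0.09877 = 1.343 eV.
λ = hc/ΔE = 1240 / 1.343 = 923 nm.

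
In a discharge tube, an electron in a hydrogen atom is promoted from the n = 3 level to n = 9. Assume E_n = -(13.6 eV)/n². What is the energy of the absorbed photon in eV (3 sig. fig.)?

1.34 eV

E_9 = −13.60/81 = −0.1679 eV and E_3 = −13.60/9 = −1.511 eV.
The photon energy is |E_9 − E_3| = 1.34 eV.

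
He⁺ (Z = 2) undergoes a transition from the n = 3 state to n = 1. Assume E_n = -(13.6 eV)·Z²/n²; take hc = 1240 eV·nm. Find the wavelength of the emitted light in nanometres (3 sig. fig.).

25.6 nm

For Z = 2 the level energies scale as Z², so the effective Rydberg energy is 13.6 × 4 = 54.40 eV.
ΔE = 54.40 × (1/1² − 1/3²) = 54.40 × 0.8889 = 48.36 eV.
λ = hc/ΔE = 1240 / 48.36 = 25.6 nm.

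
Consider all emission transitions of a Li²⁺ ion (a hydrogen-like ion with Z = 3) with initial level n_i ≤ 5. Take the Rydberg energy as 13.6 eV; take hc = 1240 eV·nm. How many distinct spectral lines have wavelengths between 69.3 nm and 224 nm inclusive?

Enumerate all n_i → n_f pairs with 1 ≤ n_f < n_i ≤ 5 and compute λ = 1240 / [13.6·9·(1/n_f² − 1/n_i²)].
Lines falling in [69.3, 224] nm: 3→2 (72.94 nm), 5→3 (142.5 nm), 4→3 (208.4 nm).

3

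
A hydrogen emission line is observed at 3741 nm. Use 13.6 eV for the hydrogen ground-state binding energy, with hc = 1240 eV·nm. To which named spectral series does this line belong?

Pfund

ΔE = 1240/3741 = 0.3315 eV.
This matches 13.6 × (1/5² − 1/8²), so n_f = 5: the Pfund series.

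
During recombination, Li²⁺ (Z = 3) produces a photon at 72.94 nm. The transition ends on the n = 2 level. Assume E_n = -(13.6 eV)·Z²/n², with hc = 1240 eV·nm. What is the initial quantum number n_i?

n_i = 3

The photon energy is ΔE = hc/λ = 1240 / 72.94 = 17.00 eV.
With Z = 3, ΔE = 122.4 × (1/n_f² − 1/n_i²), so 1/n_f² − 1/n_i² = 0.1389.
With n_f = 2: 1/n_i² = 1/4 − 0.1389 = 0.1111, so n_i ≈ 3.00.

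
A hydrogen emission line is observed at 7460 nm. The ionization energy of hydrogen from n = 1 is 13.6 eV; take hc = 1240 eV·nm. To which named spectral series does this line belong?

Pfund

ΔE = 1240/7460 = 0.1662 eV.
This matches 13.6 × (1/5² − 1/6²), so n_f = 5: the Pfund series.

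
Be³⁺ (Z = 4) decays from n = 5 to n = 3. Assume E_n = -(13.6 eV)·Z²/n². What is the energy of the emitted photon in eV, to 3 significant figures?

The Bohr energies scale as Z², so for Z = 4: E_n = −217.6/n² eV.
E_5 = −217.6/25 = −8.704 eV and E_3 = −217.6/9 = −24.18 eV.
The photon energy is |E_5 − E_3| = 15.5 eV.

15.5 eV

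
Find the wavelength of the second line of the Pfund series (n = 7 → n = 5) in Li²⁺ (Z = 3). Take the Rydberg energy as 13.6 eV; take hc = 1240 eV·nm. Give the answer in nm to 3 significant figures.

The Pfund series terminates on n_f = 5; the second line has n_i = 5+2 = 7.
ΔE = 122.4 × (1/5² − 1/7²) = 2.398 eV.
λ = 1240 / 2.398 = 517 nm.

517 nm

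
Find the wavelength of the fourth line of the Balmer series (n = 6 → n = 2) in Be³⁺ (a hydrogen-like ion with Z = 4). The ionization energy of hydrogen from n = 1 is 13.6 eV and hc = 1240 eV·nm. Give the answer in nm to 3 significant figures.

The Balmer series terminates on n_f = 2; the fourth line has n_i = 2+4 = 6.
ΔE = 217.6 × (1/2² − 1/6²) = 48.36 eV.
λ = 1240 / 48.36 = 25.6 nm.

25.6 nm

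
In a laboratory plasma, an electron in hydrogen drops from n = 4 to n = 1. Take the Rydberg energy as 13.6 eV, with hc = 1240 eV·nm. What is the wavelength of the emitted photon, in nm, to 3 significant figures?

ΔE = 13.60 × (1/1² − 1/4²) = 13.60 × 0.9375 = 12.75 eV.
λ = hc/ΔE = 1240 / 12.75 = 97.3 nm.

97.3 nm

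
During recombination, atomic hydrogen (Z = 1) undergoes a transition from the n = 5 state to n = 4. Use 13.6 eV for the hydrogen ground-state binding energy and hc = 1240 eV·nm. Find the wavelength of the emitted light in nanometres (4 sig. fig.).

ΔE = 13.60 × (1/4² − 1/5²) = 13.60 × 0.02250 = 0.3060 eV.
λ = hc/ΔE = 1240 / 0.3060 = 4052 nm.
This line belongs to the Brackett series.

4052 nm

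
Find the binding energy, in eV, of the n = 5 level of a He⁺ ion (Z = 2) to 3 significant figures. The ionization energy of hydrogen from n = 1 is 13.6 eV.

E_n = −13.6 Z²/n² = −54.40/n² eV for Z = 2.
E_5 = −54.40/25 = −2.18 eV, so ionization (to E = 0) requires 2.18 eV.

2.18 eV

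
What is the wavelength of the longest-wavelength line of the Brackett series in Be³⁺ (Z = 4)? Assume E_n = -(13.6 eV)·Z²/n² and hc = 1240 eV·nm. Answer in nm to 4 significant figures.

The Brackett series terminates on n_f = 4; the first line has n_i = 4+1 = 5.
ΔE = 217.6 × (1/4² − 1/5²) = 4.896 eV.
λ = 1240 / 4.896 = 253.3 nm.

253.3 nm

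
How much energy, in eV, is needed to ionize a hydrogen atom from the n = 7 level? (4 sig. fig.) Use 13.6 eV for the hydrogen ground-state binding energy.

0.2776 eV

E_7 = −13.60/49 = −0.2776 eV, so ionization (to E = 0) requires 0.2776 eV.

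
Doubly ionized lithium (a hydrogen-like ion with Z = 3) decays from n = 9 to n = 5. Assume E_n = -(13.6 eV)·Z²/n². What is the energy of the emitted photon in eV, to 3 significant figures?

The Bohr energies scale as Z², so for Z = 3: E_n = −122.4/n² eV.
E_9 = −122.4/81 = −1.511 eV and E_5 = −122.4/25 = −4.896 eV.
The photon energy is |E_9 − E_5| = 3.38 eV.

3.38 eV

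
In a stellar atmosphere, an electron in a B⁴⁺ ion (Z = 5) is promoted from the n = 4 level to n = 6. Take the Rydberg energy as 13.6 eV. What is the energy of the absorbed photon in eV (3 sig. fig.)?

The Bohr energies scale as Z², so for Z = 5: E_n = −340.0/n² eV.
E_6 = −340.0/36 = −9.444 eV and E_4 = −340.0/16 = −21.25 eV.
The photon energy is |E_6 − E_4| = 11.8 eV.

11.8 eV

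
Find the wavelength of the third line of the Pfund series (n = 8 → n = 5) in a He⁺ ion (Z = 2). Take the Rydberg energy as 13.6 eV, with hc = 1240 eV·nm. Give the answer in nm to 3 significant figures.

935 nm

The Pfund series terminates on n_f = 5; the third line has n_i = 5+3 = 8.
ΔE = 54.40 × (1/5² − 1/8²) = 1.326 eV.
λ = 1240 / 1.326 = 935 nm.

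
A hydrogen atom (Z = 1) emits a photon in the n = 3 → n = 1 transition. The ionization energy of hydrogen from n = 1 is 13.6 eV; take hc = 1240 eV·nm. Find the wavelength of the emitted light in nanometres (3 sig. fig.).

103 nm

ΔE = 13.60 × (1/1² − 1/3²) = 13.60 × 0.8889 = 12.09 eV.
λ = hc/ΔE = 1240 / 12.09 = 103 nm.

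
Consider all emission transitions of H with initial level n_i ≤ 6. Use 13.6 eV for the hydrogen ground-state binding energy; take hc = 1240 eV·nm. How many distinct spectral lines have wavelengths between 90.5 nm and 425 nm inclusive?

6

Enumerate all n_i → n_f pairs with 1 ≤ n_f < n_i ≤ 6 and compute λ = 1240 / [13.6·1·(1/n_f² − 1/n_i²)].
Lines falling in [90.5, 425] nm: 6→1 (93.78 nm), 5→1 (94.98 nm), 4→1 (97.25 nm), 3→1 (102.6 nm), 2→1 (121.6 nm), 6→2 (410.3 nm).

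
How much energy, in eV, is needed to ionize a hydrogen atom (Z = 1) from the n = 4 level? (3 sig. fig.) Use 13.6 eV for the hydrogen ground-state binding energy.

0.850 eV

E_4 = −13.60/16 = −0.850 eV, so ionization (to E = 0) requires 0.850 eV.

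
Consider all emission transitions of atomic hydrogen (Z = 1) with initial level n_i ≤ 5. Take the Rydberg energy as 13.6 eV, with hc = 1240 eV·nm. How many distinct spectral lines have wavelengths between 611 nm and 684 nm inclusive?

Enumerate all n_i → n_f pairs with 1 ≤ n_f < n_i ≤ 5 and compute λ = 1240 / [13.6·1·(1/n_f² − 1/n_i²)].
Lines falling in [611, 684] nm: 3→2 (656.5 nm).

1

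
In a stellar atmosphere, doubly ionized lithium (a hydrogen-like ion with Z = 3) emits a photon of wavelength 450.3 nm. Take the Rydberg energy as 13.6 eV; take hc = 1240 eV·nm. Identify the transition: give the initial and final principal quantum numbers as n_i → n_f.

The photon energy is ΔE = hc/λ = 1240 / 450.3 = 2.754 eV.
With Z = 3, ΔE = 122.4 × (1/n_f² − 1/n_i²), so 1/n_f² − 1/n_i² = 0.02250.
Trying n_f = 4 gives 1/n_i² = 0.04000, i.e. n_i ≈ 5; this pair matches.

n_i = 5, n_f = 4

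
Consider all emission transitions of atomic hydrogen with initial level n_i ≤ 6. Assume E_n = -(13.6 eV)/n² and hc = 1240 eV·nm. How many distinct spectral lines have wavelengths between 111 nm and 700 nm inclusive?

5

Enumerate all n_i → n_f pairs with 1 ≤ n_f < n_i ≤ 6 and compute λ = 1240 / [13.6·1·(1/n_f² − 1/n_i²)].
Lines falling in [111, 700] nm: 2→1 (121.6 nm), 6→2 (410.3 nm), 5→2 (434.2 nm), 4→2 (486.3 nm), 3→2 (656.5 nm).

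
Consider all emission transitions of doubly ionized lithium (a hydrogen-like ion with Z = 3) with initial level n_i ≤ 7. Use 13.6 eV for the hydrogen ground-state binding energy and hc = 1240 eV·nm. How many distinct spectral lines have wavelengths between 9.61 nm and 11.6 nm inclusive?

Enumerate all n_i → n_f pairs with 1 ≤ n_f < n_i ≤ 7 and compute λ = 1240 / [13.6·9·(1/n_f² − 1/n_i²)].
Lines falling in [9.61, 11.6] nm: 7→1 (10.34 nm), 6→1 (10.42 nm), 5→1 (10.55 nm), 4→1 (10.81 nm), 3→1 (11.40 nm).

5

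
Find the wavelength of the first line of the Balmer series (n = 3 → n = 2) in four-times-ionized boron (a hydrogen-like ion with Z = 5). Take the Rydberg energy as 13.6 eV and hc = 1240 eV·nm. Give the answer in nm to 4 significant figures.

26.26 nm

The Balmer series terminates on n_f = 2; the first line has n_i = 2+1 = 3.
ΔE = 340.0 × (1/2² − 1/3²) = 47.22 eV.
λ = 1240 / 47.22 = 26.26 nm.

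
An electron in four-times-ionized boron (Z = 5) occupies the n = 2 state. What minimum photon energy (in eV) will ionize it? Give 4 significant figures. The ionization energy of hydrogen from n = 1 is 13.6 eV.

85.00 eV

E_n = −13.6 Z²/n² = −340.0/n² eV for Z = 5.
E_2 = −340.0/4 = −85.00 eV, so ionization (to E = 0) requires 85.00 eV.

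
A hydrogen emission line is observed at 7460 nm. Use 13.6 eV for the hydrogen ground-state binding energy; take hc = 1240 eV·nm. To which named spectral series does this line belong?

Pfund

ΔE = 1240/7460 = 0.1662 eV.
This matches 13.6 × (1/5² − 1/6²), so n_f = 5: the Pfund series.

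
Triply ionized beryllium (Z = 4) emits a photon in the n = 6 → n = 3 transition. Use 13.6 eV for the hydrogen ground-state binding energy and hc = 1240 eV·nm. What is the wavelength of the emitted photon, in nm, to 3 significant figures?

68.4 nm

For Z = 4 the level energies scale as Z², so the effective Rydberg energy is 13.6 × 16 = 217.6 eV.
ΔE = 217.6 × (1/3² − 1/6²) = 217.6 × 0.08333 = 18.13 eV.
λ = hc/ΔE = 1240 / 18.13 = 68.4 nm.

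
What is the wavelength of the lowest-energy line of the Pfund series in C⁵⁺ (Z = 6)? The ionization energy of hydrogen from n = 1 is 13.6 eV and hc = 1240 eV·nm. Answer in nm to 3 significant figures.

The Pfund series terminates on n_f = 5; the first line has n_i = 5+1 = 6.
ΔE = 489.6 × (1/5² − 1/6²) = 5.984 eV.
λ = 1240 / 5.984 = 207 nm.

207 nm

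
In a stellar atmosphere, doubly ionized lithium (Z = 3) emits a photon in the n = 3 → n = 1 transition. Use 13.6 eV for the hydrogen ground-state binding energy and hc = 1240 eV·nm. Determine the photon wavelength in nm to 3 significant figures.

11.4 nm

For Z = 3 the level energies scale as Z², so the effective Rydberg energy is 13.6 × 9 = 122.4 eV.
ΔE = 122.4 × (1/1² − 1/3²) = 122.4 × 0.8889 = 108.8 eV.
λ = hc/ΔE = 1240 / 108.8 = 11.4 nm.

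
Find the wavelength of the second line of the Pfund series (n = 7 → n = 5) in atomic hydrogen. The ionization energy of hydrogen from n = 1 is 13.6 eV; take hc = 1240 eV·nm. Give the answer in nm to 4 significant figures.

4654 nm

The Pfund series terminates on n_f = 5; the second line has n_i = 5+2 = 7.
ΔE = 13.60 × (1/5² − 1/7²) = 0.2664 eV.
λ = 1240 / 0.2664 = 4654 nm.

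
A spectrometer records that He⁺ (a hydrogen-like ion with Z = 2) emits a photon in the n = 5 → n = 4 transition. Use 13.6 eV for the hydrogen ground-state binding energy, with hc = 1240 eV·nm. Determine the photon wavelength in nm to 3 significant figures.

1010 nm

For Z = 2 the level energies scale as Z², so the effective Rydberg energy is 13.6 × 4 = 54.40 eV.
ΔE = 54.40 × (1/4² − 1/5²) = 54.40 × 0.02250 = 1.224 eV.
λ = hc/ΔE = 1240 / 1.224 = 1010 nm.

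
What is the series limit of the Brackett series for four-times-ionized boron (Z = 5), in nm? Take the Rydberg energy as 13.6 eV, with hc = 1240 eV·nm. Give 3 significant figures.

The Brackett series has lower level n_f = 4; the series limit corresponds to n_i → ∞.
ΔE_max = 13.6 × 25 / 4² = 21.25 eV.
λ_min = 1240 / 21.25 = 58.4 nm.

58.4 nm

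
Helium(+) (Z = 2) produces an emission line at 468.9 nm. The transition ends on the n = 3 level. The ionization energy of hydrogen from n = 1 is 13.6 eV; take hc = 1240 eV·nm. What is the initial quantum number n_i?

The photon energy is ΔE = hc/λ = 1240 / 468.9 = 2.644 eV.
With Z = 2, ΔE = 54.40 × (1/n_f² − 1/n_i²), so 1/n_f² − 1/n_i² = 0.04861.
With n_f = 3: 1/n_i² = 1/9 − 0.04861 = 0.06250, so n_i ≈ 4.00.

n_i = 4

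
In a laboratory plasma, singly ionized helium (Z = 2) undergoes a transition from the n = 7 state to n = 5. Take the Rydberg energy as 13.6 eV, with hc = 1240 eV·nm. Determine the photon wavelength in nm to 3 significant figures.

For Z = 2 the level energies scale as Z², so the effective Rydberg energy is 13.6 × 4 = 54.40 eV.
ΔE = 54.40 × (1/5² − 1/7²) = 54.40 × 0.01959 = 1.066 eV.
λ = hc/ΔE = 1240 / 1.066 = 1160 nm.

1160 nm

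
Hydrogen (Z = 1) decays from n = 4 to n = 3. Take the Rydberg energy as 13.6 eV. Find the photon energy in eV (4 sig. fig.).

E_4 = −13.60/16 = −0.8500 eV and E_3 = −13.60/9 = −1.511 eV.
The photon energy is |E_4 − E_3| = 0.6611 eV.

0.6611 eV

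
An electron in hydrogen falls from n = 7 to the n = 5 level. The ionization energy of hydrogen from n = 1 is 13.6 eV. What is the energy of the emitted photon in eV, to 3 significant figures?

0.266 eV

E_7 = −13.60/49 = −0.2776 eV and E_5 = −13.60/25 = −0.5440 eV.
The photon energy is |E_7 − E_5| = 0.266 eV.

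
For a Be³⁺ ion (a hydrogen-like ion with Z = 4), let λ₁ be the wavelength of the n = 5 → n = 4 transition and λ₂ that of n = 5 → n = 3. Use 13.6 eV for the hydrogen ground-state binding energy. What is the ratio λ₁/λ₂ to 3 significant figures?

λ ∝ 1/ΔE ∝ 1/(1/n_f² − 1/n_i²), and the Z² and hc factors cancel in the ratio.
λ₁/λ₂ = (1/3² − 1/5²)/(1/4² − 1/5²) = 0.07111/0.02250 = 3.16.

3.16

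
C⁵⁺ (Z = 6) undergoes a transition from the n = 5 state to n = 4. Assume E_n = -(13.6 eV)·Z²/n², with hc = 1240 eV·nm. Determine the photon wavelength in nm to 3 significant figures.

For Z = 6 the level energies scale as Z², so the effective Rydberg energy is 13.6 × 36 = 489.6 eV.
ΔE = 489.6 × (1/4² − 1/5²) = 489.6 × 0.02250 = 11.02 eV.
λ = hc/ΔE = 1240 / 11.02 = 113 nm.

113 nm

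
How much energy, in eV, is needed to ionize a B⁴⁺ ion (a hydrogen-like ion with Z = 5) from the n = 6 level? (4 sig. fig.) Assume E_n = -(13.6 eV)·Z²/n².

E_n = −13.6 Z²/n² = −340.0/n² eV for Z = 5.
E_6 = −340.0/36 = −9.444 eV, so ionization (to E = 0) requires 9.444 eV.

9.444 eV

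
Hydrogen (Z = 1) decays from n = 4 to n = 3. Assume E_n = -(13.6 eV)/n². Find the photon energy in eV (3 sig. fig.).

E_4 = −13.60/16 = −0.8500 eV and E_3 = −13.60/9 = −1.511 eV.
The photon energy is |E_4 − E_3| = 0.661 eV.

0.661 eV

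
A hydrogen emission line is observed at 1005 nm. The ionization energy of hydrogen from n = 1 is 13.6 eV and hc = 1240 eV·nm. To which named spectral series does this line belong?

Paschen

ΔE = 1240/1005 = 1.234 eV.
This matches 13.6 × (1/3² − 1/7²), so n_f = 3: the Paschen series.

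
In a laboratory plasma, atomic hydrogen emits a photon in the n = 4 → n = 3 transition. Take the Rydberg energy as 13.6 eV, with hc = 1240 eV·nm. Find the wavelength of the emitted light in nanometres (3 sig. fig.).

ΔE = 13.60 × (1/3² − 1/4²) = 13.60 × 0.04861 = 0.6611 eV.
λ = hc/ΔE = 1240 / 0.6611 = 1880 nm.

1880 nm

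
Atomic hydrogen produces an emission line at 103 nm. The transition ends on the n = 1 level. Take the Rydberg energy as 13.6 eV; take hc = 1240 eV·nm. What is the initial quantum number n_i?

The photon energy is ΔE = hc/λ = 1240 / 103 = 12.04 eV.
With Z = 1, ΔE = 13.60 × (1/n_f² − 1/n_i²), so 1/n_f² − 1/n_i² = 0.8852.
With n_f = 1: 1/n_i² = 1/1 − 0.8852 = 0.1148, so n_i ≈ 2.95.

n_i = 3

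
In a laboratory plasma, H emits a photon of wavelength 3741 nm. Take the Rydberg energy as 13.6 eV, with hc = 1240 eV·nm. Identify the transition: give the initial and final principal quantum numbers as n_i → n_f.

n_i = 8, n_f = 5

The photon energy is ΔE = hc/λ = 1240 / 3741 = 0.3315 eV.
With Z = 1, ΔE = 13.60 × (1/n_f² − 1/n_i²), so 1/n_f² − 1/n_i² = 0.02437.
Trying n_f = 5 gives 1/n_i² = 0.01563, i.e. n_i ≈ 8; this pair matches.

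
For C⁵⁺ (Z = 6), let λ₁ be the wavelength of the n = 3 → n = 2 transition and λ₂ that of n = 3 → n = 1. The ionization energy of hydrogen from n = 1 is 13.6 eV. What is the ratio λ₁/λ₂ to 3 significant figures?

6.40

λ ∝ 1/ΔE ∝ 1/(1/n_f² − 1/n_i²), and the Z² and hc factors cancel in the ratio.
λ₁/λ₂ = (1/1² − 1/3²)/(1/2² − 1/3²) = 0.8889/0.1389 = 6.40.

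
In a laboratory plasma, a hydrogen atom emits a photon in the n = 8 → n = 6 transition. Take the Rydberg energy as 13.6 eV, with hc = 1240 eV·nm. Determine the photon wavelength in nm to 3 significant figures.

ΔE = 13.60 × (1/6² − 1/8²) = 13.60 × 0.01215 = 0.1653 eV.
λ = hc/ΔE = 1240 / 0.1653 = 7500 nm.

7500 nm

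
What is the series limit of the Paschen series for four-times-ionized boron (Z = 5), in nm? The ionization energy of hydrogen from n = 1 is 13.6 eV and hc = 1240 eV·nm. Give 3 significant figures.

The Paschen series has lower level n_f = 3; the series limit corresponds to n_i → ∞.
ΔE_max = 13.6 × 25 / 3² = 37.78 eV.
λ_min = 1240 / 37.78 = 32.8 nm.

32.8 nm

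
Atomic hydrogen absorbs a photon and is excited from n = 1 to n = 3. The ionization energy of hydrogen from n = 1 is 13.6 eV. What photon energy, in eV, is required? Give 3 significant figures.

12.1 eV

E_3 = −13.60/9 = −1.511 eV and E_1 = −13.60/1 = −13.60 eV.
The photon energy is |E_3 − E_1| = 12.1 eV.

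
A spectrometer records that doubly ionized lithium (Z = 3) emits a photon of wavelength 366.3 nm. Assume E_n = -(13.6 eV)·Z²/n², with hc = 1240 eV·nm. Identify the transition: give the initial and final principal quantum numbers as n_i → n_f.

n_i = 9, n_f = 5

The photon energy is ΔE = hc/λ = 1240 / 366.3 = 3.385 eV.
With Z = 3, ΔE = 122.4 × (1/n_f² − 1/n_i²), so 1/n_f² − 1/n_i² = 0.02766.
Trying n_f = 5 gives 1/n_i² = 0.01234, i.e. n_i ≈ 9; this pair matches.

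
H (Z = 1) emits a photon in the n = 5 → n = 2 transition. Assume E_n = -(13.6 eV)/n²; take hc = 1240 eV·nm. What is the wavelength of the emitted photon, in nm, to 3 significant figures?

434 nm

ΔE = 13.60 × (1/2² − 1/5²) = 13.60 × 0.2100 = 2.856 eV.
λ = hc/ΔE = 1240 / 2.856 = 434 nm.
This line belongs to the Balmer series.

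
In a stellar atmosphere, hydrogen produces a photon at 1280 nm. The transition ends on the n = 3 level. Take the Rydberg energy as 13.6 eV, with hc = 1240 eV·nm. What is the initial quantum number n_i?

The photon energy is ΔE = hc/λ = 1240 / 1280 = 0.9688 eV.
With Z = 1, ΔE = 13.60 × (1/n_f² − 1/n_i²), so 1/n_f² − 1/n_i² = 0.07123.
With n_f = 3: 1/n_i² = 1/9 − 0.07123 = 0.03988, so n_i ≈ 5.01.

n_i = 5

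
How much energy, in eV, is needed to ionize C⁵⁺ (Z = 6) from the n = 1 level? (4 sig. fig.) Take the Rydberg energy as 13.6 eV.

E_n = −13.6 Z²/n² = −489.6/n² eV for Z = 6.
E_1 = −489.6/1 = −489.6 eV, so ionization (to E = 0) requires 489.6 eV.

489.6 eV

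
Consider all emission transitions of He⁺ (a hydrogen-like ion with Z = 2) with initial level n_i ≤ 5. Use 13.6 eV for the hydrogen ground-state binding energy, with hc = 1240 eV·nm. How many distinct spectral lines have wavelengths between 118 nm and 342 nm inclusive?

3

Enumerate all n_i → n_f pairs with 1 ≤ n_f < n_i ≤ 5 and compute λ = 1240 / [13.6·4·(1/n_f² − 1/n_i²)].
Lines falling in [118, 342] nm: 4→2 (121.6 nm), 3→2 (164.1 nm), 5→3 (320.5 nm).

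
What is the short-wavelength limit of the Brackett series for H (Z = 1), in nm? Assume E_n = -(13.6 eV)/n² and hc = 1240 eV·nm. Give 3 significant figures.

1460 nm

The Brackett series has lower level n_f = 4; the series limit corresponds to n_i → ∞.
ΔE_max = 13.6 × 1 / 4² = 0.8500 eV.
λ_min = 1240 / 0.8500 = 1460 nm.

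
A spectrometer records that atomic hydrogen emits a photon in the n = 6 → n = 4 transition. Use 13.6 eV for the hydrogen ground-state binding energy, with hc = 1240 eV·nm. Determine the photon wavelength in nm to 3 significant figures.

ΔE = 13.60 × (1/4² − 1/6²) = 13.60 × 0.03472 = 0.4722 eV.
λ = hc/ΔE = 1240 / 0.4722 = 2630 nm.
This line belongs to the Brackett series.

2630 nm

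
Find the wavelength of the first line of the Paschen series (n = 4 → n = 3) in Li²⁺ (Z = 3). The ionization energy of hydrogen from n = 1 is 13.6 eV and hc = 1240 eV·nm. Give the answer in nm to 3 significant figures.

208 nm

The Paschen series terminates on n_f = 3; the first line has n_i = 3+1 = 4.
ΔE = 122.4 × (1/3² − 1/4²) = 5.950 eV.
λ = 1240 / 5.950 = 208 nm.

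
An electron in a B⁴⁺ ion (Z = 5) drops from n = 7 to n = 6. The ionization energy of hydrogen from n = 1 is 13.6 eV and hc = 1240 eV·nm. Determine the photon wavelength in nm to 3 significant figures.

495 nm

For Z = 5 the level energies scale as Z², so the effective Rydberg energy is 13.6 × 25 = 340.0 eV.
ΔE = 340.0 × (1/6² − 1/7²) = 340.0 × 0.007370 = 2.506 eV.
λ = hc/ΔE = 1240 / 2.506 = 495 nm.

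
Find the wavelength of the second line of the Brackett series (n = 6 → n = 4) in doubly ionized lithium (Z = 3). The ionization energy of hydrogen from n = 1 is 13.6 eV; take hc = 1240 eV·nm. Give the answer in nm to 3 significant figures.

The Brackett series terminates on n_f = 4; the second line has n_i = 4+2 = 6.
ΔE = 122.4 × (1/4² − 1/6²) = 4.250 eV.
λ = 1240 / 4.250 = 292 nm.

292 nm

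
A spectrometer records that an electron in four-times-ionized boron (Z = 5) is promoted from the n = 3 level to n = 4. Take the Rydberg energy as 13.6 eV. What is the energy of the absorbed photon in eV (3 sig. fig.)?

The Bohr energies scale as Z², so for Z = 5: E_n = −340.0/n² eV.
E_4 = −340.0/16 = −21.25 eV and E_3 = −340.0/9 = −37.78 eV.
The photon energy is |E_4 − E_3| = 16.5 eV.

16.5 eV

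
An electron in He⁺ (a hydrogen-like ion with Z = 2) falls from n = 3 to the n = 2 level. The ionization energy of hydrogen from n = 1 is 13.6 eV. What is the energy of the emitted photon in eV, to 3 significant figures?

The Bohr energies scale as Z², so for Z = 2: E_n = −54.40/n² eV.
E_3 = −54.40/9 = −6.044 eV and E_2 = −54.40/4 = −13.60 eV.
The photon energy is |E_3 − E_2| = 7.56 eV.

7.56 eV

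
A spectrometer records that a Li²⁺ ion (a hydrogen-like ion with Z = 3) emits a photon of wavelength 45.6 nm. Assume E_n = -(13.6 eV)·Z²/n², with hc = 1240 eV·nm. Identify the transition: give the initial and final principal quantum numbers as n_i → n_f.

n_i = 6, n_f = 2

The photon energy is ΔE = hc/λ = 1240 / 45.6 = 27.19 eV.
With Z = 3, ΔE = 122.4 × (1/n_f² − 1/n_i²), so 1/n_f² − 1/n_i² = 0.2222.
Trying n_f = 2 gives 1/n_i² = 0.02784, i.e. n_i ≈ 6; this pair matches.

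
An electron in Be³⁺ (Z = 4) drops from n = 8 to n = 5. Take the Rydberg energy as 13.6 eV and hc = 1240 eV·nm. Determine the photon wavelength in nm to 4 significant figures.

233.8 nm

For Z = 4 the level energies scale as Z², so the effective Rydberg energy is 13.6 × 16 = 217.6 eV.
ΔE = 217.6 × (1/5² − 1/8²) = 217.6 × 0.02438 = 5.304 eV.
λ = hc/ΔE = 1240 / 5.304 = 233.8 nm.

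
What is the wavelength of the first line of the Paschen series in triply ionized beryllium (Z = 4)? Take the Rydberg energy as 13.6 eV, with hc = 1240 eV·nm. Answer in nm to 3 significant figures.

117 nm

The Paschen series terminates on n_f = 3; the first line has n_i = 3+1 = 4.
ΔE = 217.6 × (1/3² − 1/4²) = 10.58 eV.
λ = 1240 / 10.58 = 117 nm.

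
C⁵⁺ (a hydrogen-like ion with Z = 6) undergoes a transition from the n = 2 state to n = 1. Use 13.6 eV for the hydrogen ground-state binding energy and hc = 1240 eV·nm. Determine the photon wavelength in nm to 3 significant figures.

For Z = 6 the level energies scale as Z², so the effective Rydberg energy is 13.6 × 36 = 489.6 eV.
ΔE = 489.6 × (1/1² − 1/2²) = 489.6 × 0.7500 = 367.2 eV.
λ = hc/ΔE = 1240 / 367.2 = 3.38 nm.

3.38 nm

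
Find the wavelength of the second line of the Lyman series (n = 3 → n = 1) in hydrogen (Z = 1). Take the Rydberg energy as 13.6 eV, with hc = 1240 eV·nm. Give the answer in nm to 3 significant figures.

103 nm

The Lyman series terminates on n_f = 1; the second line has n_i = 1+2 = 3.
ΔE = 13.60 × (1/1² − 1/3²) = 12.09 eV.
λ = 1240 / 12.09 = 103 nm.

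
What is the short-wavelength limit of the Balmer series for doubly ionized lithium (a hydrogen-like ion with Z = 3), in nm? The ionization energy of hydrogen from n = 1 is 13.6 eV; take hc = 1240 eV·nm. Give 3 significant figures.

The Balmer series has lower level n_f = 2; the series limit corresponds to n_i → ∞.
ΔE_max = 13.6 × 9 / 2² = 30.60 eV.
λ_min = 1240 / 30.60 = 40.5 nm.

40.5 nm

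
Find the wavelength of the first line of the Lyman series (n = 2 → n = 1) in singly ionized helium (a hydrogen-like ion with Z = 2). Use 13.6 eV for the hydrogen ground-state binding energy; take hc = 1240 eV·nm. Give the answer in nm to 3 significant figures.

30.4 nm

The Lyman series terminates on n_f = 1; the first line has n_i = 1+1 = 2.
ΔE = 54.40 × (1/1² − 1/2²) = 40.80 eV.
λ = 1240 / 40.80 = 30.4 nm.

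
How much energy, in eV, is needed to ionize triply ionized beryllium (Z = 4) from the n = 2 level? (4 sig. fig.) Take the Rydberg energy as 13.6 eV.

E_n = −13.6 Z²/n² = −217.6/n² eV for Z = 4.
E_2 = −217.6/4 = −54.40 eV, so ionization (to E = 0) requires 54.40 eV.

54.40 eV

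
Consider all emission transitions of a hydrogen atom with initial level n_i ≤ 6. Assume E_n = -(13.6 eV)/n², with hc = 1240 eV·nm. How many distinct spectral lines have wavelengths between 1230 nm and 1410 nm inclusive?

1

Enumerate all n_i → n_f pairs with 1 ≤ n_f < n_i ≤ 6 and compute λ = 1240 / [13.6·1·(1/n_f² − 1/n_i²)].
Lines falling in [1230, 1410] nm: 5→3 (1282 nm).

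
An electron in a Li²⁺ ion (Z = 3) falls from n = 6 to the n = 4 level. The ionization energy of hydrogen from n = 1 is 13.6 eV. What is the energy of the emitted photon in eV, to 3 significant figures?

The Bohr energies scale as Z², so for Z = 3: E_n = −122.4/n² eV.
E_6 = −122.4/36 = −3.400 eV and E_4 = −122.4/16 = −7.650 eV.
The photon energy is |E_6 − E_4| = 4.25 eV.

4.25 eV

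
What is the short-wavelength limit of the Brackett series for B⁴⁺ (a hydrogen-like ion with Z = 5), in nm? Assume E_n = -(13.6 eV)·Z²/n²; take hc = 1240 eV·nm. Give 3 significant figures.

58.4 nm

The Brackett series has lower level n_f = 4; the series limit corresponds to n_i → ∞.
ΔE_max = 13.6 × 25 / 4² = 21.25 eV.
λ_min = 1240 / 21.25 = 58.4 nm.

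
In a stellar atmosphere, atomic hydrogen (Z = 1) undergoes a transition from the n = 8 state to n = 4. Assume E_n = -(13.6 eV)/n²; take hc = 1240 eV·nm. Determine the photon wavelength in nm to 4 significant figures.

ΔE = 13.60 × (1/4² − 1/8²) = 13.60 × 0.04688 = 0.6375 eV.
λ = hc/ΔE = 1240 / 0.6375 = 1945 nm.
This line belongs to the Brackett series.

1945 nm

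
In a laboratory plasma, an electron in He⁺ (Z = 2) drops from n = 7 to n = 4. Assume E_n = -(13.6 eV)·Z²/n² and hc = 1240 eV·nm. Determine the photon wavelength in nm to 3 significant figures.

542 nm

For Z = 2 the level energies scale as Z², so the effective Rydberg energy is 13.6 × 4 = 54.40 eV.
ΔE = 54.40 × (1/4² − 1/7²) = 54.40 × 0.04209 = 2.290 eV.
λ = hc/ΔE = 1240 / 2.290 = 542 nm.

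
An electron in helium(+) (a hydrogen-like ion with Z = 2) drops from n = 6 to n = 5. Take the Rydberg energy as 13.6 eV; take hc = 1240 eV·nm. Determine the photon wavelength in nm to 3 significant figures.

For Z = 2 the level energies scale as Z², so the effective Rydberg energy is 13.6 × 4 = 54.40 eV.
ΔE = 54.40 × (1/5² − 1/6²) = 54.40 × 0.01222 = 0.6649 eV.
λ = hc/ΔE = 1240 / 0.6649 = 1860 nm.

1860 nm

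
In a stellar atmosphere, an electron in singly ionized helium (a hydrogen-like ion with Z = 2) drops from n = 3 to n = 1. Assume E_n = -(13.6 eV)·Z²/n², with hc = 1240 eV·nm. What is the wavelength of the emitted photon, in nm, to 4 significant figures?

For Z = 2 the level energies scale as Z², so the effective Rydberg energy is 13.6 × 4 = 54.40 eV.
ΔE = 54.40 × (1/1² − 1/3²) = 54.40 × 0.8889 = 48.36 eV.
λ = hc/ΔE = 1240 / 48.36 = 25.64 nm.

25.64 nm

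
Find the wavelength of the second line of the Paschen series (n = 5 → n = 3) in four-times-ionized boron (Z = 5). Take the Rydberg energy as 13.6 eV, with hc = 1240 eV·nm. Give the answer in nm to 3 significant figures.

51.3 nm

The Paschen series terminates on n_f = 3; the second line has n_i = 3+2 = 5.
ΔE = 340.0 × (1/3² − 1/5²) = 24.18 eV.
λ = 1240 / 24.18 = 51.3 nm.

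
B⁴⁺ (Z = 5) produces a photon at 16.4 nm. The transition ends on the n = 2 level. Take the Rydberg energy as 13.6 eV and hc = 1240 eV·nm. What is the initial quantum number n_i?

The photon energy is ΔE = hc/λ = 1240 / 16.4 = 75.61 eV.
With Z = 5, ΔE = 340.0 × (1/n_f² − 1/n_i²), so 1/n_f² − 1/n_i² = 0.2224.
With n_f = 2: 1/n_i² = 1/4 − 0.2224 = 0.02762, so n_i ≈ 6.02.

n_i = 6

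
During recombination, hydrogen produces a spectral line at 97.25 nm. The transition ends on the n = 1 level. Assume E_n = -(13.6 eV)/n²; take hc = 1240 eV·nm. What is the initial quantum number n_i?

n_i = 4

The photon energy is ΔE = hc/λ = 1240 / 97.25 = 12.75 eV.
With Z = 1, ΔE = 13.60 × (1/n_f² − 1/n_i²), so 1/n_f² − 1/n_i² = 0.9375.
With n_f = 1: 1/n_i² = 1/1 − 0.9375 = 0.06245, so n_i ≈ 4.00.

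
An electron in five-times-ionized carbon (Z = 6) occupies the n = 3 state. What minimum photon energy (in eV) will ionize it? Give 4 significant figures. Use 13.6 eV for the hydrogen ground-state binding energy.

E_n = −13.6 Z²/n² = −489.6/n² eV for Z = 6.
E_3 = −489.6/9 = −54.40 eV, so ionization (to E = 0) requires 54.40 eV.

54.40 eV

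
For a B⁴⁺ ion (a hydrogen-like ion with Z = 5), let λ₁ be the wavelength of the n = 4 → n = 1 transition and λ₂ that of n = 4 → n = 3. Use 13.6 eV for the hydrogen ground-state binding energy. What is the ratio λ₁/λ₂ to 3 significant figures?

0.0519

λ ∝ 1/ΔE ∝ 1/(1/n_f² − 1/n_i²), and the Z² and hc factors cancel in the ratio.
λ₁/λ₂ = (1/3² − 1/4²)/(1/1² − 1/4²) = 0.04861/0.9375 = 0.0519.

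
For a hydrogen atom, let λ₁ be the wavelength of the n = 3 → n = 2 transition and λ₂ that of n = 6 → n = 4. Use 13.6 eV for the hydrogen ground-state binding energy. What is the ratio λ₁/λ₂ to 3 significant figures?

λ ∝ 1/ΔE ∝ 1/(1/n_f² − 1/n_i²), and the Z² and hc factors cancel in the ratio.
λ₁/λ₂ = (1/4² − 1/6²)/(1/2² − 1/3²) = 0.03472/0.1389 = 0.250.

0.250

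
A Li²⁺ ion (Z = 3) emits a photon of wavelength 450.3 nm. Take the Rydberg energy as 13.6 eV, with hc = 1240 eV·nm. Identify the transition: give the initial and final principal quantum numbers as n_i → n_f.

n_i = 5, n_f = 4

The photon energy is ΔE = hc/λ = 1240 / 450.3 = 2.754 eV.
With Z = 3, ΔE = 122.4 × (1/n_f² − 1/n_i²), so 1/n_f² − 1/n_i² = 0.02250.
Trying n_f = 4 gives 1/n_i² = 0.04000, i.e. n_i ≈ 5; this pair matches.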